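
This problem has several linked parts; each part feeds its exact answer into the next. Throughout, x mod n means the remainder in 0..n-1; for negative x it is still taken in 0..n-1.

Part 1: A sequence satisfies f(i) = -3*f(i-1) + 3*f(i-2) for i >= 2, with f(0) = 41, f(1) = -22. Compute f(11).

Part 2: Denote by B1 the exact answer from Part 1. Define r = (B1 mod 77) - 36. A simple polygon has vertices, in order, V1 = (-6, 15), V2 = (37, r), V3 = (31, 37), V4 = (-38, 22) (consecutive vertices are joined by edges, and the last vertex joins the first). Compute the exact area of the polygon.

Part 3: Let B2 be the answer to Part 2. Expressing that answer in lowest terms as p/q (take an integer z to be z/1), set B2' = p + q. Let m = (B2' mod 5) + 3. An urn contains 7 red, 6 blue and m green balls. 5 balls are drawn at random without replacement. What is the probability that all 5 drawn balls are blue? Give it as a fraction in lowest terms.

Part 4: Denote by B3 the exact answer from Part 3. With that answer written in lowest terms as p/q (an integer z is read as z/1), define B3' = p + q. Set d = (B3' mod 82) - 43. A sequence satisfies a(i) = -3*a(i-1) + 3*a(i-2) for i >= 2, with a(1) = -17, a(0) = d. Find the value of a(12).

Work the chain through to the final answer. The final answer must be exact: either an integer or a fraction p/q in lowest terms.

Part 1: f(2) = -3*(-22) + 3*(41) = 189; iterating: f(2)=189, f(3)=-633, f(4)=2466, f(5)=-9297, f(6)=35289, f(7)=-133758, f(8)=507141, f(9)=-1922697, f(10)=7289514, f(11)=-27636633; answer -27636633
Part 2: B1 = -27636633; r = 17; cross terms: (-6*17 - 37*15)=-657, (37*37 - 31*17)=842, (31*22 - -38*37)=2088, (-38*15 - -6*22)=-438; twice the area = |1835| = 1835; area = 1835/2; answer 1835/2
Part 3: B2 = 1835/2; threaded value p + q = 1837; m = 5; total draws C(18,5) = 8568; favorable C(6,5) = 6; P = 1/1428; answer 1/1428
Part 4: B3 = 1/1428; threaded value p + q = 1429; d = -8; a(2) = -3*(-17) + 3*(-8) = 27; iterating: a(2)=27, a(3)=-132, a(4)=477, a(5)=-1827, a(6)=6912, a(7)=-26217, a(8)=99387, a(9)=-376812, a(10)=1428597, a(11)=-5416227, a(12)=20534472; answer 20534472

20534472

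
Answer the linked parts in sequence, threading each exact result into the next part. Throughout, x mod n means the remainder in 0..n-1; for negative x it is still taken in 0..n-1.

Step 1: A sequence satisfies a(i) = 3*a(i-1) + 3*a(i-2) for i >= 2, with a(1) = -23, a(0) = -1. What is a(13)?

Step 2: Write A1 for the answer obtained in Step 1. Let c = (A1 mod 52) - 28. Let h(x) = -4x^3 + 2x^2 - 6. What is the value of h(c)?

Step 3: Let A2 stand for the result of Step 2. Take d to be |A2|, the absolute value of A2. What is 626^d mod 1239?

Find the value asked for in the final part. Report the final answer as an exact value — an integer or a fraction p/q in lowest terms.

Step 1: a(2) = 3*(-23) + 3*(-1) = -72; iterating: a(2)=-72, a(3)=-285, a(4)=-1071, a(5)=-4068, a(6)=-15417, a(7)=-58455, a(8)=-221616, a(9)=-840213, a(10)=-3185487, a(11)=-12077100, a(12)=-45787761, a(13)=-173594583; answer -173594583
Step 2: A1 = -173594583; c = 5; -4*(5)^3 + 2*(5)^2 - 6 = (-500) + (50) + (-6) = -456; answer -456
Step 3: A2 = -456; d = 456; squarings mod 1239: 626^1=626, 626^2=352, 626^4=4, 626^8=16, 626^16=256, 626^32=1108, 626^64=1054, 626^128=772, 626^256=25; 626^456 = 626^8 * 626^64 * 626^128 * 626^256 = 1051 (mod 1239); answer 1051

1051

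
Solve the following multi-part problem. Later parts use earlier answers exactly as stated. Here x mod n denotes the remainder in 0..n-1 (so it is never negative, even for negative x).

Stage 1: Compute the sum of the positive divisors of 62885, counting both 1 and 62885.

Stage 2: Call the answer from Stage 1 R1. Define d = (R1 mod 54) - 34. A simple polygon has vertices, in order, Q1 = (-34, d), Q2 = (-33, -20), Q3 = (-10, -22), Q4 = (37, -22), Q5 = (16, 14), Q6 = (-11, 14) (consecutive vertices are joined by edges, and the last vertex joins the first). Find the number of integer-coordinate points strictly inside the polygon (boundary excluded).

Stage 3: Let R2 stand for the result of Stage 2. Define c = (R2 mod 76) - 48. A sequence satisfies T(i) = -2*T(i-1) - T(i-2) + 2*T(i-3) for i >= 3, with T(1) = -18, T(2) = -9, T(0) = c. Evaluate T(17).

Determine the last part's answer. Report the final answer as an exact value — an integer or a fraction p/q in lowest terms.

-96966

Stage 1: 62885 = 5 * 12577; sigma = (1 + 5) * (1 + 12577) = 6 * 12578 = 75468; answer 75468
Stage 2: R1 = 75468; d = -4; cross terms: (-34*-20 - -33*-4)=548, (-33*-22 - -10*-20)=526, (-10*-22 - 37*-22)=1034, (37*14 - 16*-22)=870, (16*14 - -11*14)=378, (-11*-4 - -34*14)=520; twice the area = |3876| = 3876; area = 1938; boundary points = 1 + 1 + 47 + 3 + 27 + 1 = 80; strictly interior points = area - boundary/2 + 1 = 1899; answer 1899
Stage 3: R2 = 1899; c = 27; T(3) = -2*(-9) - 1*(-18) + 2*(27) = 90; iterating: T(3)=90, T(4)=-207, T(5)=306, T(6)=-225, T(7)=-270, T(8)=1377, T(9)=-2934, T(10)=3951, T(11)=-2214, T(12)=-5391, T(13)=20898, T(14)=-40833, T(15)=49986, T(16)=-17343, T(17)=-96966; answer -96966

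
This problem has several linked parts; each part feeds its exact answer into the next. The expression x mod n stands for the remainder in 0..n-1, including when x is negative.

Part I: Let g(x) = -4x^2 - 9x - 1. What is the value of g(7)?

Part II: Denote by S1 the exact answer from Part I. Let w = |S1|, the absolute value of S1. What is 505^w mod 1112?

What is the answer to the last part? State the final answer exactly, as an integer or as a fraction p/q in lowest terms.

Part I: -4*(7)^2 - 9*(7)^1 - 1 = (-196) + (-63) + (-1) = -260; answer -260
Part II: S1 = -260; w = 260; squarings mod 1112: 505^1=505, 505^2=377, 505^4=905, 505^8=593, 505^16=257, 505^32=441, 505^64=993, 505^128=817, 505^256=289; 505^260 = 505^4 * 505^256 = 225 (mod 1112); answer 225

225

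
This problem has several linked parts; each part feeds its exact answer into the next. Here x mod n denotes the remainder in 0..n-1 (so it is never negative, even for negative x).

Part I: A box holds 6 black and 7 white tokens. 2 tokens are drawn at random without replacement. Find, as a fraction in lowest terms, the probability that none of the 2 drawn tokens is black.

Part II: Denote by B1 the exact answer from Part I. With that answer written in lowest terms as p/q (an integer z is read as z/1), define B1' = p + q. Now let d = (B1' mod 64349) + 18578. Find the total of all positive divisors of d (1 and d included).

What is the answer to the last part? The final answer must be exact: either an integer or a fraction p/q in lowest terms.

19152

Part I: total draws C(13,2) = 78; favorable C(7,2) = 21; P = 7/26; answer 7/26
Part II: B1 = 7/26; threaded value p + q = 33; d = 18611; 18611 = 37 * 503; sigma = (1 + 37) * (1 + 503) = 38 * 504 = 19152; answer 19152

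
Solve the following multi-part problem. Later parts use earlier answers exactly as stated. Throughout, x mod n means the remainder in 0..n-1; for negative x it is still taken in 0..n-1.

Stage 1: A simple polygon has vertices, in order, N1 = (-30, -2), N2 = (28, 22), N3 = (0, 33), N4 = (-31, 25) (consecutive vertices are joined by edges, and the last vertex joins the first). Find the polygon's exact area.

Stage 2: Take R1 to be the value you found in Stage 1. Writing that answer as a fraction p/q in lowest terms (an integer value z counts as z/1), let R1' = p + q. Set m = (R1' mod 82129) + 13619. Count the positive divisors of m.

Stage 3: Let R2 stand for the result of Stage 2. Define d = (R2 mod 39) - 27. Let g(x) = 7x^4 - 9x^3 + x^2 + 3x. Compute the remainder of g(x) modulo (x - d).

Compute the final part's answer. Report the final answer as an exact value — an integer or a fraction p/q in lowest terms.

810

Stage 1: cross terms: (-30*22 - 28*-2)=-604, (28*33 - 0*22)=924, (0*25 - -31*33)=1023, (-31*-2 - -30*25)=812; twice the area = |2155| = 2155; area = 2155/2; answer 2155/2
Stage 2: R1 = 2155/2; threaded value p + q = 2157; m = 15776; 15776 = 2^5 * 17 * 29; number of divisors = (5+1) * (1+1) * (1+1) = 24; answer 24
Stage 3: R2 = 24; d = -3; remainder = value at the root: 7*(-3)^4 - 9*(-3)^3 + 1*(-3)^2 + 3*(-3)^1 = (567) + (243) + (9) + (-9) = 810; answer 810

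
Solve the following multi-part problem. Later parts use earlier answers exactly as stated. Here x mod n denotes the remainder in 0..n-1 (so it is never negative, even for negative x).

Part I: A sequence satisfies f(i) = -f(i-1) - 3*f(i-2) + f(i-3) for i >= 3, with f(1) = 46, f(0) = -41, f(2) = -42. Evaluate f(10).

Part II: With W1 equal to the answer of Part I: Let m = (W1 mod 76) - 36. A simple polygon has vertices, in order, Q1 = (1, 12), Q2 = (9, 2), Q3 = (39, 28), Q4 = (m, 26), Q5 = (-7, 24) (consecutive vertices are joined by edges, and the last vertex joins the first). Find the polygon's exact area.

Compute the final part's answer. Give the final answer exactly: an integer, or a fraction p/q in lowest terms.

Part I: f(3) = -1*(-42) - 3*(46) + 1*(-41) = -137; iterating: f(3)=-137, f(4)=309, f(5)=60, f(6)=-1124, f(7)=1253, f(8)=2179, f(9)=-7062, f(10)=1778; answer 1778
Part II: W1 = 1778; m = -6; cross terms: (1*2 - 9*12)=-106, (9*28 - 39*2)=174, (39*26 - -6*28)=1182, (-6*24 - -7*26)=38, (-7*12 - 1*24)=-108; twice the area = |1180| = 1180; area = 590; answer 590

590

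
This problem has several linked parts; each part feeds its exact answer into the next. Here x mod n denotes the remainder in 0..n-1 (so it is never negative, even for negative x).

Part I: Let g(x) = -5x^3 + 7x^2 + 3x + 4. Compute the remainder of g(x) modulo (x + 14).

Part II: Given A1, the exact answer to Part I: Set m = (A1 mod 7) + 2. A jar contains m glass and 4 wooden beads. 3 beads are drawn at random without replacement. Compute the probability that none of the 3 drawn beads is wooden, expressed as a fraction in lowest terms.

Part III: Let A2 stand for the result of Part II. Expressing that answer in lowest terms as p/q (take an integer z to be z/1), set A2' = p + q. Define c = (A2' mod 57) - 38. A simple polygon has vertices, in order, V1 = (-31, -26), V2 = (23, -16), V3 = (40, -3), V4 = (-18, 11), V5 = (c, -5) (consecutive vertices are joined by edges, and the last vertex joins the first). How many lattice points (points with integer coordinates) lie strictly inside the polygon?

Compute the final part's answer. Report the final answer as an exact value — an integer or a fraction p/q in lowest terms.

1554

Part I: remainder = value at the root: -5*(-14)^3 + 7*(-14)^2 + 3*(-14)^1 + 4 = (13720) + (1372) + (-42) + (4) = 15054; answer 15054
Part II: A1 = 15054; m = 6; total draws C(10,3) = 120; favorable C(6,3) = 20; P = 1/6; answer 1/6
Part III: A2 = 1/6; threaded value p + q = 7; c = -31; cross terms: (-31*-16 - 23*-26)=1094, (23*-3 - 40*-16)=571, (40*11 - -18*-3)=386, (-18*-5 - -31*11)=431, (-31*-26 - -31*-5)=651; twice the area = |3133| = 3133; area = 3133/2; boundary points = 2 + 1 + 2 + 1 + 21 = 27; strictly interior points = area - boundary/2 + 1 = 1554; answer 1554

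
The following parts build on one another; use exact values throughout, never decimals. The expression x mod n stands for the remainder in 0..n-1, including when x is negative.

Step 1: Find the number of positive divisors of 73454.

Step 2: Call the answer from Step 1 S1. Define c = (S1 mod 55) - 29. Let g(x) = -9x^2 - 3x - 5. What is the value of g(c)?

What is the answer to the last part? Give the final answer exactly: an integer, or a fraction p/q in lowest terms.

Step 1: 73454 = 2 * 19 * 1933; number of divisors = (1+1) * (1+1) * (1+1) = 8; answer 8
Step 2: S1 = 8; c = -21; -9*(-21)^2 - 3*(-21)^1 - 5 = (-3969) + (63) + (-5) = -3911; answer -3911

-3911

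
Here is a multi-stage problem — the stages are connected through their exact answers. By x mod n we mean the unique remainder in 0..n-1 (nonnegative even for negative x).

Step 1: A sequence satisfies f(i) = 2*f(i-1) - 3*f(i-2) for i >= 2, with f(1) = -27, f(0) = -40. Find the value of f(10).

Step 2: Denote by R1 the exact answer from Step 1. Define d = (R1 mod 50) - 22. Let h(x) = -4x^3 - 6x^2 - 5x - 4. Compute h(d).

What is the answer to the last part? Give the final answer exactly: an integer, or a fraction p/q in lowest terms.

21470

Step 1: f(2) = 2*(-27) - 3*(-40) = 66; iterating: f(2)=66, f(3)=213, f(4)=228, f(5)=-183, f(6)=-1050, f(7)=-1551, f(8)=48, f(9)=4749, f(10)=9354; answer 9354
Step 2: R1 = 9354; d = -18; -4*(-18)^3 - 6*(-18)^2 - 5*(-18)^1 - 4 = (23328) + (-1944) + (90) + (-4) = 21470; answer 21470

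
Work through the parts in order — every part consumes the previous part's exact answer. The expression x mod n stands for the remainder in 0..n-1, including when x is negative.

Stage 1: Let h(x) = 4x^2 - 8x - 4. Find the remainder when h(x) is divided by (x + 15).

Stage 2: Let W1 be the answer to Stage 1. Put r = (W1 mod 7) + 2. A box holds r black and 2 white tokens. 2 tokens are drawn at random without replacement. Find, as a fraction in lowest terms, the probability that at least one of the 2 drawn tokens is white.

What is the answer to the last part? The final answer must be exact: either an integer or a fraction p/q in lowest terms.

Stage 1: remainder = value at the root: 4*(-15)^2 - 8*(-15)^1 - 4 = (900) + (120) + (-4) = 1016; answer 1016
Stage 2: W1 = 1016; r = 3; total draws C(5,2) = 10; complement C(3,2) = 3; favorable 10 - 3 = 7; P = 7/10; answer 7/10

7/10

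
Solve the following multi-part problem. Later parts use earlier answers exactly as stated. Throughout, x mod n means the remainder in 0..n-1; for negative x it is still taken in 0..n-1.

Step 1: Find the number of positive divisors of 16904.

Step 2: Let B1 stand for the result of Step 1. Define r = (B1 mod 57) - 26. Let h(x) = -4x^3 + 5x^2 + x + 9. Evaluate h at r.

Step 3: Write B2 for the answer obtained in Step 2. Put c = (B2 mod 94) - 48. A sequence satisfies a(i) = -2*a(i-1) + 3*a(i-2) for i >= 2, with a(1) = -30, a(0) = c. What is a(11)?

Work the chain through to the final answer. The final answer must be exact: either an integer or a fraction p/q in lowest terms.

Step 1: 16904 = 2^3 * 2113; number of divisors = (3+1) * (1+1) = 8; answer 8
Step 2: B1 = 8; r = -18; -4*(-18)^3 + 5*(-18)^2 + 1*(-18)^1 + 9 = (23328) + (1620) + (-18) + (9) = 24939; answer 24939
Step 3: B2 = 24939; c = -19; a(2) = -2*(-30) + 3*(-19) = 3; iterating: a(2)=3, a(3)=-96, a(4)=201, a(5)=-690, a(6)=1983, a(7)=-6036, a(8)=18021, a(9)=-54150, a(10)=162363, a(11)=-487176; answer -487176

-487176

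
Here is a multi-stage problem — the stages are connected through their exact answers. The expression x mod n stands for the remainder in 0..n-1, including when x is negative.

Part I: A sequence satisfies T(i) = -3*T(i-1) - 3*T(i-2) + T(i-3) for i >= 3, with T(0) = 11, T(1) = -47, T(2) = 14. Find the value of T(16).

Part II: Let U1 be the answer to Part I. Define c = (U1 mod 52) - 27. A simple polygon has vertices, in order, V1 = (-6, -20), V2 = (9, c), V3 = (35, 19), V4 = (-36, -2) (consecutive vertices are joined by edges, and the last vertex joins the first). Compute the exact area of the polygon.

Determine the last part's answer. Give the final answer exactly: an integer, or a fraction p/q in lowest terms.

Part I: T(3) = -3*(14) - 3*(-47) + 1*(11) = 110; iterating: T(3)=110, T(4)=-419, T(5)=941, T(6)=-1456, T(7)=1126, T(8)=1931, T(9)=-10627, T(10)=27214, T(11)=-47830, T(12)=51221, T(13)=17041, T(14)=-252616, T(15)=757946, T(16)=-1498949; answer -1498949
Part II: U1 = -1498949; c = -24; cross terms: (-6*-24 - 9*-20)=324, (9*19 - 35*-24)=1011, (35*-2 - -36*19)=614, (-36*-20 - -6*-2)=708; twice the area = |2657| = 2657; area = 2657/2; answer 2657/2

2657/2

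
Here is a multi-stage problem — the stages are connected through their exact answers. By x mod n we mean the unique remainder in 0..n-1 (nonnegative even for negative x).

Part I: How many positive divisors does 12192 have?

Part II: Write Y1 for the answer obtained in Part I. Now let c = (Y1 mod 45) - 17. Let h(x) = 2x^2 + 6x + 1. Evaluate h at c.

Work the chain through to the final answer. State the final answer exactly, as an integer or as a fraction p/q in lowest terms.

141

Part I: 12192 = 2^5 * 3 * 127; number of divisors = (5+1) * (1+1) * (1+1) = 24; answer 24
Part II: Y1 = 24; c = 7; 2*(7)^2 + 6*(7)^1 + 1 = (98) + (42) + (1) = 141; answer 141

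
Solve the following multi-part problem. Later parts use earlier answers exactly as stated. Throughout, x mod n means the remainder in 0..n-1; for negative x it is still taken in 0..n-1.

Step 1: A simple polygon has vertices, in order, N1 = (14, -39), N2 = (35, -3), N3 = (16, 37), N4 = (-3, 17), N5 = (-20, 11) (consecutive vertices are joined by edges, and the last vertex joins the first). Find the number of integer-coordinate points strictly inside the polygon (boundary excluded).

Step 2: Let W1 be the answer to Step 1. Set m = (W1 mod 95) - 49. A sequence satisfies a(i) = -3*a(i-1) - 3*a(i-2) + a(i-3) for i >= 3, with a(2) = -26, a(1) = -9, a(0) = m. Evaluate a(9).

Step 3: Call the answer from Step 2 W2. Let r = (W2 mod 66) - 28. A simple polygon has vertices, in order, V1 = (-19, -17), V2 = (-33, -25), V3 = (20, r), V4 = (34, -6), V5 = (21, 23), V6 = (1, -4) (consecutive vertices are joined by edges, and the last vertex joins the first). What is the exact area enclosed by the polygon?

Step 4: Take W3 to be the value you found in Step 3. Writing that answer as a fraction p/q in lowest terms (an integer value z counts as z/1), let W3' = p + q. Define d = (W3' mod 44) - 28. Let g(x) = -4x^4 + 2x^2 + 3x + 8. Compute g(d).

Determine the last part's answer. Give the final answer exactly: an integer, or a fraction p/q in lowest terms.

3

Step 1: cross terms: (14*-3 - 35*-39)=1323, (35*37 - 16*-3)=1343, (16*17 - -3*37)=383, (-3*11 - -20*17)=307, (-20*-39 - 14*11)=626; twice the area = |3982| = 3982; area = 1991; boundary points = 3 + 1 + 1 + 1 + 2 = 8; strictly interior points = area - boundary/2 + 1 = 1988; answer 1988
Step 2: W1 = 1988; m = 39; a(3) = -3*(-26) - 3*(-9) + 1*(39) = 144; iterating: a(3)=144, a(4)=-363, a(5)=631, a(6)=-660, a(7)=-276, a(8)=3439, a(9)=-10149; answer -10149
Step 3: W2 = -10149; r = -13; cross terms: (-19*-25 - -33*-17)=-86, (-33*-13 - 20*-25)=929, (20*-6 - 34*-13)=322, (34*23 - 21*-6)=908, (21*-4 - 1*23)=-107, (1*-17 - -19*-4)=-93; twice the area = |1873| = 1873; area = 1873/2; answer 1873/2
Step 4: W3 = 1873/2; threaded value p + q = 1875; d = -1; -4*(-1)^4 + 2*(-1)^2 + 3*(-1)^1 + 8 = (-4) + (2) + (-3) + (8) = 3; answer 3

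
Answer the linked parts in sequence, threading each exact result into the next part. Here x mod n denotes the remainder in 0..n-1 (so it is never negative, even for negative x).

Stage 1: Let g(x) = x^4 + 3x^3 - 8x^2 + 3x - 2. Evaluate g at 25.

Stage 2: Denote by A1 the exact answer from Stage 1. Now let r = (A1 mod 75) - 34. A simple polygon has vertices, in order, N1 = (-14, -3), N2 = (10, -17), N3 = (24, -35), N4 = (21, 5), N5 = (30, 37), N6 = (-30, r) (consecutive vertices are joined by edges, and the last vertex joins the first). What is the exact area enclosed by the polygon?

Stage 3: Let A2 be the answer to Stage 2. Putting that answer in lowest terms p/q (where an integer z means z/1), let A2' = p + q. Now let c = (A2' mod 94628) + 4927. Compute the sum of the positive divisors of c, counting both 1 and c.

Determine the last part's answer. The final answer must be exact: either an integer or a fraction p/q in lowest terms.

14196

Stage 1: 1*(25)^4 + 3*(25)^3 - 8*(25)^2 + 3*(25)^1 - 2 = (390625) + (46875) + (-5000) + (75) + (-2) = 432573; answer 432573
Stage 2: A1 = 432573; r = 14; cross terms: (-14*-17 - 10*-3)=268, (10*-35 - 24*-17)=58, (24*5 - 21*-35)=855, (21*37 - 30*5)=627, (30*14 - -30*37)=1530, (-30*-3 - -14*14)=286; twice the area = |3624| = 3624; area = 1812; answer 1812
Stage 3: A2 = 1812; threaded value p + q = 1813; c = 6740; 6740 = 2^2 * 5 * 337; sigma = (1 + 2 + 4) * (1 + 5) * (1 + 337) = 7 * 6 * 338 = 14196; answer 14196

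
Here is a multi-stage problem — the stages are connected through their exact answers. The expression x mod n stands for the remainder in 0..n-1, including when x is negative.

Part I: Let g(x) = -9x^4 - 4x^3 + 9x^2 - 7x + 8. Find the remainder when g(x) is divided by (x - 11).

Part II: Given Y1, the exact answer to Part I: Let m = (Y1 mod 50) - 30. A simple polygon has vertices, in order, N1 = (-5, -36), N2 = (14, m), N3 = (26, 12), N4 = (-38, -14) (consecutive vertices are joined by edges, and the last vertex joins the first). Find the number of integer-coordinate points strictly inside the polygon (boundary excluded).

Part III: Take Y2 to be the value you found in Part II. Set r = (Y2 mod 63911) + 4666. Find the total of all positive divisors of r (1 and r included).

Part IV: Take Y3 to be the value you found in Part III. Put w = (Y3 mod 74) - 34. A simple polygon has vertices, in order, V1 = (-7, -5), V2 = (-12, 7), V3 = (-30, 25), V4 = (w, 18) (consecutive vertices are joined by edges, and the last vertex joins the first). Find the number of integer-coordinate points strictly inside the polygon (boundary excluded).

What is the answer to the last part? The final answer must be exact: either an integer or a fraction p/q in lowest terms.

447

Part I: remainder = value at the root: -9*(11)^4 - 4*(11)^3 + 9*(11)^2 - 7*(11)^1 + 8 = (-131769) + (-5324) + (1089) + (-77) + (8) = -136073; answer -136073
Part II: Y1 = -136073; m = -3; cross terms: (-5*-3 - 14*-36)=519, (14*12 - 26*-3)=246, (26*-14 - -38*12)=92, (-38*-36 - -5*-14)=1298; twice the area = |2155| = 2155; area = 2155/2; boundary points = 1 + 3 + 2 + 11 = 17; strictly interior points = area - boundary/2 + 1 = 1070; answer 1070
Part III: Y2 = 1070; r = 5736; 5736 = 2^3 * 3 * 239; sigma = (1 + 2 + 4 + 8) * (1 + 3) * (1 + 239) = 15 * 4 * 240 = 14400; answer 14400
Part IV: Y3 = 14400; w = 10; cross terms: (-7*7 - -12*-5)=-109, (-12*25 - -30*7)=-90, (-30*18 - 10*25)=-790, (10*-5 - -7*18)=76; twice the area = |-913| = 913; area = 913/2; boundary points = 1 + 18 + 1 + 1 = 21; strictly interior points = area - boundary/2 + 1 = 447; answer 447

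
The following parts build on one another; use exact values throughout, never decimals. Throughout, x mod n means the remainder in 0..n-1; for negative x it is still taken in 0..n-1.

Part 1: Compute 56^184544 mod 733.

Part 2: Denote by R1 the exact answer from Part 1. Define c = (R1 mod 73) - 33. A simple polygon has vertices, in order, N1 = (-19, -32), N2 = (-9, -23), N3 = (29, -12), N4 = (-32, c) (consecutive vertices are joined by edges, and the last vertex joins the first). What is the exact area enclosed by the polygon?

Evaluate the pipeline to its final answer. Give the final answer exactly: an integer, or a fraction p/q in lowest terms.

1574

Part 1: squarings mod 733: 56^1=56, 56^2=204, 56^4=568, 56^8=104, 56^16=554, 56^32=522, 56^64=541, 56^128=214, 56^256=350, 56^512=89, 56^1024=591, 56^2048=373, 56^4096=592, 56^8192=90, 56^16384=37, 56^32768=636, 56^65536=613, 56^131072=473; 56^184544 = 56^32 * 56^64 * 56^128 * 56^4096 * 56^16384 * 56^32768 * 56^131072 = 650 (mod 733); answer 650
Part 2: R1 = 650; c = 33; cross terms: (-19*-23 - -9*-32)=149, (-9*-12 - 29*-23)=775, (29*33 - -32*-12)=573, (-32*-32 - -19*33)=1651; twice the area = |3148| = 3148; area = 1574; answer 1574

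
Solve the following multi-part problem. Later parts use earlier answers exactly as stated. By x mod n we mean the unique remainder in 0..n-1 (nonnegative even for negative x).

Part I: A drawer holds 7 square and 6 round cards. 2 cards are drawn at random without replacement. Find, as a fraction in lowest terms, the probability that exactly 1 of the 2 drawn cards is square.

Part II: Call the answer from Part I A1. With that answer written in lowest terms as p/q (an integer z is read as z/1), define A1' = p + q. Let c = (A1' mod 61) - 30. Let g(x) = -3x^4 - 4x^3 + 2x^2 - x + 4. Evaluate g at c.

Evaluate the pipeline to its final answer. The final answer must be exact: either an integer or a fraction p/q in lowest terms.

Part I: total draws C(13,2) = 78; favorable C(7,1)*C(6,1) = 42; P = 7/13; answer 7/13
Part II: A1 = 7/13; threaded value p + q = 20; c = -10; -3*(-10)^4 - 4*(-10)^3 + 2*(-10)^2 - 1*(-10)^1 + 4 = (-30000) + (4000) + (200) + (10) + (4) = -25786; answer -25786

-25786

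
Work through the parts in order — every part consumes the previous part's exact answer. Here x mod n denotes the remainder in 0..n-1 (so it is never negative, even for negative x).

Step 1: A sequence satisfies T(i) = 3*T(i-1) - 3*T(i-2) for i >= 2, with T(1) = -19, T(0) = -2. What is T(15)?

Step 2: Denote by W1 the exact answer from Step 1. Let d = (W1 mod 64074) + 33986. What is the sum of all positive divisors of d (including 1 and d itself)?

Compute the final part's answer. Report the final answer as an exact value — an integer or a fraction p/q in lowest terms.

182280

Step 1: T(2) = 3*(-19) - 3*(-2) = -51; iterating: T(2)=-51, T(3)=-96, T(4)=-135, T(5)=-117, T(6)=54, T(7)=513, T(8)=1377, T(9)=2592, T(10)=3645, T(11)=3159, T(12)=-1458, T(13)=-13851, T(14)=-37179, T(15)=-69984; answer -69984
Step 2: W1 = -69984; d = 92150; 92150 = 2 * 5^2 * 19 * 97; sigma = (1 + 2) * (1 + 5 + 25) * (1 + 19) * (1 + 97) = 3 * 31 * 20 * 98 = 182280; answer 182280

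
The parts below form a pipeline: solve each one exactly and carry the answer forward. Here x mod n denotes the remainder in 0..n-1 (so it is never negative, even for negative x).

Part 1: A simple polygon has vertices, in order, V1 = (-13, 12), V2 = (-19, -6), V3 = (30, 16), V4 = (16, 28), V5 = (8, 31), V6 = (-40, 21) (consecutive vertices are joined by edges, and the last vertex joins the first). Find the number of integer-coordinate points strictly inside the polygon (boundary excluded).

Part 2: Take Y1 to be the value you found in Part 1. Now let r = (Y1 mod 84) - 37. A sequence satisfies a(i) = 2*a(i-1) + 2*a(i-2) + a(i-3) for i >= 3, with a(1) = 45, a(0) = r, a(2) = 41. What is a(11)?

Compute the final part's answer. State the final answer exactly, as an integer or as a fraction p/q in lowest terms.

Part 1: cross terms: (-13*-6 - -19*12)=306, (-19*16 - 30*-6)=-124, (30*28 - 16*16)=584, (16*31 - 8*28)=272, (8*21 - -40*31)=1408, (-40*12 - -13*21)=-207; twice the area = |2239| = 2239; area = 2239/2; boundary points = 6 + 1 + 2 + 1 + 2 + 9 = 21; strictly interior points = area - boundary/2 + 1 = 1110; answer 1110
Part 2: Y1 = 1110; r = -19; a(3) = 2*(41) + 2*(45) + 1*(-19) = 153; iterating: a(3)=153, a(4)=433, a(5)=1213, a(6)=3445, a(7)=9749, a(8)=27601, a(9)=78145, a(10)=221241, a(11)=626373; answer 626373

626373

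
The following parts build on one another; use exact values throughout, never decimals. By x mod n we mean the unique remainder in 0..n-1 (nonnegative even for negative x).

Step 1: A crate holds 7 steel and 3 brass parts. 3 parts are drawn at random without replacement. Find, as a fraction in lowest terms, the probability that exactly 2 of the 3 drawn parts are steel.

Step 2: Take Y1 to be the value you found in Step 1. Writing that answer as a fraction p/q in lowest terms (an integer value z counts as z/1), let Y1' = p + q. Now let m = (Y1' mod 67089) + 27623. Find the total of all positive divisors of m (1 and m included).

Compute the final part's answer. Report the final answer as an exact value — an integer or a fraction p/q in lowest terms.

Step 1: total draws C(10,3) = 120; favorable C(7,2)*C(3,1) = 63; P = 21/40; answer 21/40
Step 2: Y1 = 21/40; threaded value p + q = 61; m = 27684; 27684 = 2^2 * 3^2 * 769; sigma = (1 + 2 + 4) * (1 + 3 + 9) * (1 + 769) = 7 * 13 * 770 = 70070; answer 70070

70070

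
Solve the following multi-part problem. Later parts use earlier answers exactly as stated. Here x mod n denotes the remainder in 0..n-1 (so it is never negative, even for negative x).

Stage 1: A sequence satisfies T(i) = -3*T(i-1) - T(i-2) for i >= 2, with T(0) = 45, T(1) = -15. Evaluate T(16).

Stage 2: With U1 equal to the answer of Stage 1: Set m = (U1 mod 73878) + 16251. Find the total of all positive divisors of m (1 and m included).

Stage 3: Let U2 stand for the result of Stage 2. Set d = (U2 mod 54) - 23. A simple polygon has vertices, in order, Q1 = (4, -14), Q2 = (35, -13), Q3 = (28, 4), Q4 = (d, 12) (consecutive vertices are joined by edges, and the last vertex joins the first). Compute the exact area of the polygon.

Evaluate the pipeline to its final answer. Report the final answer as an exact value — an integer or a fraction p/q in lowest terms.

Stage 1: T(2) = -3*(-15) - 1*(45) = 0; iterating: T(2)=0, T(3)=15, T(4)=-45, T(5)=120, T(6)=-315, T(7)=825, T(8)=-2160, T(9)=5655, T(10)=-14805, T(11)=38760, T(12)=-101475, T(13)=265665, T(14)=-695520, T(15)=1820895, T(16)=-4767165; answer -4767165
Stage 2: U1 = -4767165; m = 51156; 51156 = 2^2 * 3^2 * 7^2 * 29; sigma = (1 + 2 + 4) * (1 + 3 + 9) * (1 + 7 + 49) * (1 + 29) = 7 * 13 * 57 * 30 = 155610; answer 155610
Stage 3: U2 = 155610; d = 13; cross terms: (4*-13 - 35*-14)=438, (35*4 - 28*-13)=504, (28*12 - 13*4)=284, (13*-14 - 4*12)=-230; twice the area = |996| = 996; area = 498; answer 498

498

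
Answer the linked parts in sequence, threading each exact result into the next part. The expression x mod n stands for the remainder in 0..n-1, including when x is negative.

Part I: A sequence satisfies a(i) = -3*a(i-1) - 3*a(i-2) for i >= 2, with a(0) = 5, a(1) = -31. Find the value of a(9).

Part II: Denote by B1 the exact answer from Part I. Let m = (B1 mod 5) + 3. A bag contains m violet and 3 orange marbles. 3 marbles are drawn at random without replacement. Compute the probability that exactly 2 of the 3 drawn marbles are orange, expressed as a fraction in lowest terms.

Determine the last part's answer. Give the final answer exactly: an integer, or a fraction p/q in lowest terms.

15/56

Part I: a(2) = -3*(-31) - 3*(5) = 78; iterating: a(2)=78, a(3)=-141, a(4)=189, a(5)=-144, a(6)=-135, a(7)=837, a(8)=-2106, a(9)=3807; answer 3807
Part II: B1 = 3807; m = 5; total draws C(8,3) = 56; favorable C(3,2)*C(5,1) = 15; P = 15/56; answer 15/56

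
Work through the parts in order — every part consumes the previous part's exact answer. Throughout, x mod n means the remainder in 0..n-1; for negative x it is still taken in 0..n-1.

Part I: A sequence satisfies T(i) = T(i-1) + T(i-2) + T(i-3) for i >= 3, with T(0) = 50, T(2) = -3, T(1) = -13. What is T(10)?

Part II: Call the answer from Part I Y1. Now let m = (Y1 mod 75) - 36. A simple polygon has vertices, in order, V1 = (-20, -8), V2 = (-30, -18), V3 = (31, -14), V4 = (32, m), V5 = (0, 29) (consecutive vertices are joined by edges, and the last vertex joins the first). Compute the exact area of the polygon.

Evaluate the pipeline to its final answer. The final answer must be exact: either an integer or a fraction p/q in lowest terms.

2651/2

Part I: T(3) = 1*(-3) + 1*(-13) + 1*(50) = 34; iterating: T(3)=34, T(4)=18, T(5)=49, T(6)=101, T(7)=168, T(8)=318, T(9)=587, T(10)=1073; answer 1073
Part II: Y1 = 1073; m = -13; cross terms: (-20*-18 - -30*-8)=120, (-30*-14 - 31*-18)=978, (31*-13 - 32*-14)=45, (32*29 - 0*-13)=928, (0*-8 - -20*29)=580; twice the area = |2651| = 2651; area = 2651/2; answer 2651/2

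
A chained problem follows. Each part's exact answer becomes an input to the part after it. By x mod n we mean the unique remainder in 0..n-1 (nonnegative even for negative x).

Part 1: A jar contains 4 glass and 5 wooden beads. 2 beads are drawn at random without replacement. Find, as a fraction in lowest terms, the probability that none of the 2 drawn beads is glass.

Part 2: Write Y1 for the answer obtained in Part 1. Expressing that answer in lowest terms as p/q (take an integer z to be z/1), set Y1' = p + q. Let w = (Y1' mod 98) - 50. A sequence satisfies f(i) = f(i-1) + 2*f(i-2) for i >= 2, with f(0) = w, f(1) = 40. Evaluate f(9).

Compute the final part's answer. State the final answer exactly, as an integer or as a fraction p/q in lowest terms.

Part 1: total draws C(9,2) = 36; favorable C(5,2) = 10; P = 5/18; answer 5/18
Part 2: Y1 = 5/18; threaded value p + q = 23; w = -27; f(2) = 1*(40) + 2*(-27) = -14; iterating: f(2)=-14, f(3)=66, f(4)=38, f(5)=170, f(6)=246, f(7)=586, f(8)=1078, f(9)=2250; answer 2250

2250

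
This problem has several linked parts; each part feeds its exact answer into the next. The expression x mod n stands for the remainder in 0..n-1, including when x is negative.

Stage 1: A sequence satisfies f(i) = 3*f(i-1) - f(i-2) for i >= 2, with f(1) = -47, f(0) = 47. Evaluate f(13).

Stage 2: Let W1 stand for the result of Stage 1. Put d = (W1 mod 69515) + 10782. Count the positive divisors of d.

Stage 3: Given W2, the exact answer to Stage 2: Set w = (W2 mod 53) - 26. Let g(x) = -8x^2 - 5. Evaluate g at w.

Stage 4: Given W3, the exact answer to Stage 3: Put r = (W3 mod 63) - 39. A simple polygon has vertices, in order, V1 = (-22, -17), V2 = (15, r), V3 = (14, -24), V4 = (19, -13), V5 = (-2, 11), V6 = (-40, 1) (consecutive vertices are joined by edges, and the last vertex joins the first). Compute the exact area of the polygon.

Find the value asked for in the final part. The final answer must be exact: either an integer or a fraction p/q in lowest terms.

Stage 1: f(2) = 3*(-47) - 1*(47) = -188; iterating: f(2)=-188, f(3)=-517, f(4)=-1363, f(5)=-3572, f(6)=-9353, f(7)=-24487, f(8)=-64108, f(9)=-167837, f(10)=-439403, f(11)=-1150372, f(12)=-3011713, f(13)=-7884767; answer -7884767
Stage 2: W1 = -7884767; d = 50725; 50725 = 5^2 * 2029; number of divisors = (2+1) * (1+1) = 6; answer 6
Stage 3: W2 = 6; w = -20; -8*(-20)^2 - 5 = (-3200) + (-5) = -3205; answer -3205
Stage 4: W3 = -3205; r = -31; cross terms: (-22*-31 - 15*-17)=937, (15*-24 - 14*-31)=74, (14*-13 - 19*-24)=274, (19*11 - -2*-13)=183, (-2*1 - -40*11)=438, (-40*-17 - -22*1)=702; twice the area = |2608| = 2608; area = 1304; answer 1304

1304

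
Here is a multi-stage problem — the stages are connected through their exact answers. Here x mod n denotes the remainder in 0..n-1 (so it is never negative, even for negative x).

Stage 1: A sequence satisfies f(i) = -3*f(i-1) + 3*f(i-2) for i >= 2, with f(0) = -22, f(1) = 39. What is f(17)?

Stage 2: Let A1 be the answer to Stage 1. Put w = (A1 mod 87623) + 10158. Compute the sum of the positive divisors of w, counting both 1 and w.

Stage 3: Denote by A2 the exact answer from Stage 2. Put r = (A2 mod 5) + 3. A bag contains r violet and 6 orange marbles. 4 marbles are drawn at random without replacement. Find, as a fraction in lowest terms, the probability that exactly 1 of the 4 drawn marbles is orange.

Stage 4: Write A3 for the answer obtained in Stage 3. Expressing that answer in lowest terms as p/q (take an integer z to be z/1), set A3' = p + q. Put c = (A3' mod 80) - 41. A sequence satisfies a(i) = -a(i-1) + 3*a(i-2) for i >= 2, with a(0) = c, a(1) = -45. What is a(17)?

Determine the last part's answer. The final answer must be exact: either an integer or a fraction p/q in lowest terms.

Stage 1: f(2) = -3*(39) + 3*(-22) = -183; iterating: f(2)=-183, f(3)=666, f(4)=-2547, f(5)=9639, f(6)=-36558, f(7)=138591, f(8)=-525447, f(9)=1992114, f(10)=-7552683, f(11)=28634391, f(12)=-108561222, f(13)=411586839, f(14)=-1560444183, f(15)=5916093066, f(16)=-22429611747, f(17)=85037114439; answer 85037114439
Stage 2: A1 = 85037114439; w = 54573; 54573 = 3 * 18191; sigma = (1 + 3) * (1 + 18191) = 4 * 18192 = 72768; answer 72768
Stage 3: A2 = 72768; r = 6; total draws C(12,4) = 495; favorable C(6,1)*C(6,3) = 120; P = 8/33; answer 8/33
Stage 4: A3 = 8/33; threaded value p + q = 41; c = 0; a(2) = -1*(-45) + 3*(0) = 45; iterating: a(2)=45, a(3)=-180, a(4)=315, a(5)=-855, a(6)=1800, a(7)=-4365, a(8)=9765, a(9)=-22860, a(10)=52155, a(11)=-120735, a(12)=277200, a(13)=-639405, a(14)=1471005, a(15)=-3389220, a(16)=7802235, a(17)=-17969895; answer -17969895

-17969895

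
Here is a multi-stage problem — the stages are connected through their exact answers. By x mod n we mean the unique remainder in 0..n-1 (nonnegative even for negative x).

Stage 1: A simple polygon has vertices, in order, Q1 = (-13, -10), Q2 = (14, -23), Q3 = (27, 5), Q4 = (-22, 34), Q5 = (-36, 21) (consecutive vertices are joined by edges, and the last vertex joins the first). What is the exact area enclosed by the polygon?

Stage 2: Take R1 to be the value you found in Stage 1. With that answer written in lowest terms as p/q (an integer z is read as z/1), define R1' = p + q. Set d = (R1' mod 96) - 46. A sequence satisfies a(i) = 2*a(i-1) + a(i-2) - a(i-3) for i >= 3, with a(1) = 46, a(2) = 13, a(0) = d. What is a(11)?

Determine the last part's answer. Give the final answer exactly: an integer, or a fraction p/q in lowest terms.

Stage 1: cross terms: (-13*-23 - 14*-10)=439, (14*5 - 27*-23)=691, (27*34 - -22*5)=1028, (-22*21 - -36*34)=762, (-36*-10 - -13*21)=633; twice the area = |3553| = 3553; area = 3553/2; answer 3553/2
Stage 2: R1 = 3553/2; threaded value p + q = 3555; d = -43; a(3) = 2*(13) + 1*(46) - 1*(-43) = 115; iterating: a(3)=115, a(4)=197, a(5)=496, a(6)=1074, a(7)=2447, a(8)=5472, a(9)=12317, a(10)=27659, a(11)=62163; answer 62163

62163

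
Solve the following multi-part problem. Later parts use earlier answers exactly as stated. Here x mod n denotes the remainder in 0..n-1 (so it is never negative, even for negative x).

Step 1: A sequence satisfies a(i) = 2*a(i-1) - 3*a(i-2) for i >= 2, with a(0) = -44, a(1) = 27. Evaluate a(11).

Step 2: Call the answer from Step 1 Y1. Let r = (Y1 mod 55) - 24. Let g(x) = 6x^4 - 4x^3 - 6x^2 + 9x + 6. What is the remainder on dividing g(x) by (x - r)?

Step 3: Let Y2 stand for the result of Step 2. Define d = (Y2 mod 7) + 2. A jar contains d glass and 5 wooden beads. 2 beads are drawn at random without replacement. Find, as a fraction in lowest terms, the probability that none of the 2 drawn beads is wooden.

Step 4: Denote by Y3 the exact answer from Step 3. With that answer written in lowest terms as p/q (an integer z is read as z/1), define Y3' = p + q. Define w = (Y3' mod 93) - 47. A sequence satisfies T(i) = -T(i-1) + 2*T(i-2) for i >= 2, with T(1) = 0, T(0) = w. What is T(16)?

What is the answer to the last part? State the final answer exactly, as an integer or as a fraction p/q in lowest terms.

Step 1: a(2) = 2*(27) - 3*(-44) = 186; iterating: a(2)=186, a(3)=291, a(4)=24, a(5)=-825, a(6)=-1722, a(7)=-969, a(8)=3228, a(9)=9363, a(10)=9042, a(11)=-10005; answer -10005
Step 2: Y1 = -10005; r = -19; remainder = value at the root: 6*(-19)^4 - 4*(-19)^3 - 6*(-19)^2 + 9*(-19)^1 + 6 = (781926) + (27436) + (-2166) + (-171) + (6) = 807031; answer 807031
Step 3: Y2 = 807031; d = 3; total draws C(8,2) = 28; favorable C(3,2) = 3; P = 3/28; answer 3/28
Step 4: Y3 = 3/28; threaded value p + q = 31; w = -16; T(2) = -1*(0) + 2*(-16) = -32; iterating: T(2)=-32, T(3)=32, T(4)=-96, T(5)=160, T(6)=-352, T(7)=672, T(8)=-1376, T(9)=2720, T(10)=-5472, T(11)=10912, T(12)=-21856, T(13)=43680, T(14)=-87392, T(15)=174752, T(16)=-349536; answer -349536

-349536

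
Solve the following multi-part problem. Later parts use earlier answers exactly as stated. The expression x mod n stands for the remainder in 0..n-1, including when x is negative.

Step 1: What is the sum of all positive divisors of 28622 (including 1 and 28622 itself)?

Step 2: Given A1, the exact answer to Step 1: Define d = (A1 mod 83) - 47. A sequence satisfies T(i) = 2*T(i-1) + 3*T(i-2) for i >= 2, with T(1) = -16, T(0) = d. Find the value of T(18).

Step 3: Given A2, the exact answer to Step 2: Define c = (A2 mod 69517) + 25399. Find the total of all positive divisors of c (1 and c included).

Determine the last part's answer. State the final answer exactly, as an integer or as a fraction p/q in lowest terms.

Step 1: 28622 = 2 * 11 * 1301; sigma = (1 + 2) * (1 + 11) * (1 + 1301) = 3 * 12 * 1302 = 46872; answer 46872
Step 2: A1 = 46872; d = 13; T(2) = 2*(-16) + 3*(13) = 7; iterating: T(2)=7, T(3)=-34, T(4)=-47, T(5)=-196, T(6)=-533, T(7)=-1654, T(8)=-4907, T(9)=-14776, T(10)=-44273, T(11)=-132874, T(12)=-398567, T(13)=-1195756, T(14)=-3587213, T(15)=-10761694, T(16)=-32285027, T(17)=-96855136, T(18)=-290565353; answer -290565353
Step 3: A2 = -290565353; c = 41106; 41106 = 2 * 3 * 13 * 17 * 31; sigma = (1 + 2) * (1 + 3) * (1 + 13) * (1 + 17) * (1 + 31) = 3 * 4 * 14 * 18 * 32 = 96768; answer 96768

96768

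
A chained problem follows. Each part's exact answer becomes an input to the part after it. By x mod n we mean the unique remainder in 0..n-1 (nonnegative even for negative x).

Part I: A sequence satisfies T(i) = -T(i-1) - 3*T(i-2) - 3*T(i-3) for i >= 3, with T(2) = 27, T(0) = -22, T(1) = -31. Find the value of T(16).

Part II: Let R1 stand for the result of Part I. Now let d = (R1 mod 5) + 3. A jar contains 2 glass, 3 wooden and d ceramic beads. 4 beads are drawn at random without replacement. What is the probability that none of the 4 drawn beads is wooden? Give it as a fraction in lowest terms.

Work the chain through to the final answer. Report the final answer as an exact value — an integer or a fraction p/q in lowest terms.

7/33

Part I: T(3) = -1*(27) - 3*(-31) - 3*(-22) = 132; iterating: T(3)=132, T(4)=-120, T(5)=-357, T(6)=321, T(7)=1110, T(8)=-1002, T(9)=-3291, T(10)=2967, T(11)=9912, T(12)=-8940, T(13)=-29697, T(14)=26781, T(15)=89130, T(16)=-80382; answer -80382
Part II: R1 = -80382; d = 6; total draws C(11,4) = 330; favorable C(8,4) = 70; P = 7/33; answer 7/33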